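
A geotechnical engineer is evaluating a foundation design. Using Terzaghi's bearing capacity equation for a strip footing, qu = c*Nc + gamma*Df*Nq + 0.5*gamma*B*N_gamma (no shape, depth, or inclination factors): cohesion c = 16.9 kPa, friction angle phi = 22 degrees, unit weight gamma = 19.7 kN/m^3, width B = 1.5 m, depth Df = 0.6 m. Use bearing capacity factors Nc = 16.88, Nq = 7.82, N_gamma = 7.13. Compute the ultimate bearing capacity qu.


Compute qu = c*Nc + gamma*Df*Nq + 0.5*gamma*B*N_gamma
Term 1: 16.9 * 16.88 = 285.272
Term 2: 19.7 * 0.6 * 7.82 = 92.4324
Term 3: 0.5 * 19.7 * 1.5 * 7.13 = 105.34575
qu = 285.272 + 92.4324 + 105.34575
qu = 483.05 kPa


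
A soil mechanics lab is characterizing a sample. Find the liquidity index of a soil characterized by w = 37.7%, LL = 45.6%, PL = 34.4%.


First compute the plasticity index:
PI = LL - PL = 45.6 - 34.4 = 11.2
Then compute the liquidity index:
LI = (w - PL) / PI
LI = (37.7 - 34.4) / 11.2
LI = 0.295


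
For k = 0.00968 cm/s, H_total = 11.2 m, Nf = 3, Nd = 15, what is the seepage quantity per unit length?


Result: 0.0002168 m^3/s per m

Derivation:
Convert k to m/s for unit consistency with H:
k = 0.00968 cm/s = 0.00968 / 100 m/s = 9.68e-05 m/s
Using q = k * H * Nf / Nd
Nf / Nd = 3 / 15 = 0.2
q = 9.68e-05 * 11.2 * 0.2
q = 0.0002168 m^3/s per m


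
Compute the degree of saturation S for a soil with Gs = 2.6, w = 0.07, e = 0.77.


Using S = Gs * w / e
S = 2.6 * 0.07 / 0.77
S = 0.2364


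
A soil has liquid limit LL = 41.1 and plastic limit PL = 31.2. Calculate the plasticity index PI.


Using PI = LL - PL
PI = 41.1 - 31.2
PI = 9.9


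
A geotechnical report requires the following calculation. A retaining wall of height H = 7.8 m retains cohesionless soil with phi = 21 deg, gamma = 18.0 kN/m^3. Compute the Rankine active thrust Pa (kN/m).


Result: 258.64 kN/m

Derivation:
Compute active earth pressure coefficient:
Ka = tan^2(45 - phi/2) = tan^2(34.5) = 0.472355
Compute active force:
Pa = 0.5 * Ka * gamma * H^2
Pa = 0.5 * 0.472355 * 18.0 * 7.8^2
Pa = 258.64 kN/m


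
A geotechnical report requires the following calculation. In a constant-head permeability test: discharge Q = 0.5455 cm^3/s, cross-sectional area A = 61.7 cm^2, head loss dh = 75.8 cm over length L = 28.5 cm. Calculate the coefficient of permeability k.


Result: 0.003324 cm/s

Derivation:
Compute hydraulic gradient:
i = dh / L = 75.8 / 28.5 = 2.65965
Then apply Darcy's law:
k = Q / (A * i)
k = 0.5455 / (61.7 * 2.65965)
k = 0.5455 / 164.1
k = 0.003324 cm/s


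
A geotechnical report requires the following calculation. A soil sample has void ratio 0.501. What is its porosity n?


Result: 0.3338

Derivation:
Using the relation n = e / (1 + e)
n = 0.501 / (1 + 0.501)
n = 0.501 / 1.501
n = 0.3338


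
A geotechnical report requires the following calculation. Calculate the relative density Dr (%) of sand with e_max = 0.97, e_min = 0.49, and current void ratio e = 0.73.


Result: 50.0 %

Derivation:
Using Dr = (e_max - e) / (e_max - e_min) * 100
e_max - e = 0.97 - 0.73 = 0.24
e_max - e_min = 0.97 - 0.49 = 0.48
Dr = 0.24 / 0.48 * 100
Dr = 50.0 %


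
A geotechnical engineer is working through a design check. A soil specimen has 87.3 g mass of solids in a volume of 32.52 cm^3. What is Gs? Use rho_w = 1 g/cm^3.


Using Gs = m_s / (V_s * rho_w)
Since rho_w = 1 g/cm^3:
Gs = 87.3 / 32.52
Gs = 2.685


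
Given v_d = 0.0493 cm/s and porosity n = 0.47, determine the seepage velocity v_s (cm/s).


Using v_s = v_d / n
v_s = 0.0493 / 0.47
v_s = 0.10489 cm/s


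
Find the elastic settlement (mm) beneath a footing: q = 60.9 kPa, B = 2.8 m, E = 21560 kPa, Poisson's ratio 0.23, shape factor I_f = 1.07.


Using Se = q * B * (1 - nu^2) * I_f / E
1 - nu^2 = 1 - 0.23^2 = 0.9471
Se = 60.9 * 2.8 * 0.9471 * 1.07 / 21560
Se = 0.008015 m
Convert to mm: Se = 0.008015 * 1000 = 8.015 mm


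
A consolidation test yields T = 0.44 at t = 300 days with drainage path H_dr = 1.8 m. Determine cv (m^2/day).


Result: 0.00475 m^2/day

Derivation:
Using cv = T * H_dr^2 / t
H_dr^2 = 1.8^2 = 3.24
cv = 0.44 * 3.24 / 300
cv = 0.00475 m^2/day


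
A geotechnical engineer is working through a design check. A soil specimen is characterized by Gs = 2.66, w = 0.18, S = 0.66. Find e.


Result: 0.7255

Derivation:
Using the relation e = Gs * w / S
e = 2.66 * 0.18 / 0.66
e = 0.7255


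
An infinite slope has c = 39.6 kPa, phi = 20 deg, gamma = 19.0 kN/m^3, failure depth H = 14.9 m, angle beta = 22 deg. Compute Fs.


Using Fs = c / (gamma*H*sin(beta)*cos(beta)) + tan(phi)/tan(beta)
Cohesion contribution = 39.6 / (19.0*14.9*sin(22)*cos(22))
Cohesion contribution = 0.40273
Friction contribution = tan(20)/tan(22) = 0.900858
Fs = 0.40273 + 0.900858
Fs = 1.304


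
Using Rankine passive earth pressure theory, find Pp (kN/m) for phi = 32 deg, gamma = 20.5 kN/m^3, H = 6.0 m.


Compute passive earth pressure coefficient:
Kp = tan^2(45 + phi/2) = tan^2(61.0) = 3.254588
Compute passive force:
Pp = 0.5 * Kp * gamma * H^2
Pp = 0.5 * 3.254588 * 20.5 * 6.0^2
Pp = 1200.94 kN/m


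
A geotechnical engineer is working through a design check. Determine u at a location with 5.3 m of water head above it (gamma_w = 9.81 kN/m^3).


Using u = gamma_w * h_w
u = 9.81 * 5.3
u = 51.99 kPa


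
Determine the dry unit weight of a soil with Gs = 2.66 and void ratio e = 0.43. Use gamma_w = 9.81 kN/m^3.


Using gamma_d = Gs * gamma_w / (1 + e)
gamma_d = 2.66 * 9.81 / (1 + 0.43)
gamma_d = 2.66 * 9.81 / 1.43
gamma_d = 18.248 kN/m^3


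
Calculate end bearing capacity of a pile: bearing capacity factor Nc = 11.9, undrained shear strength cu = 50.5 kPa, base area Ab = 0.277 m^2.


Using Qb = Nc * cu * Ab
Qb = 11.9 * 50.5 * 0.277
Qb = 166.46 kN


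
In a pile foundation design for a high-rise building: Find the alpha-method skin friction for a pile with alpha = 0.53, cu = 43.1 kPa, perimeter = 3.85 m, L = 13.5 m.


Using Qs = alpha * cu * perimeter * L
Qs = 0.53 * 43.1 * 3.85 * 13.5
Qs = 1187.26 kN


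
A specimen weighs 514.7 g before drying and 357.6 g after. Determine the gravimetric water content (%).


Using w = (m_wet - m_dry) / m_dry * 100
m_wet - m_dry = 514.7 - 357.6 = 157.1 g
w = 157.1 / 357.6 * 100
w = 43.93 %


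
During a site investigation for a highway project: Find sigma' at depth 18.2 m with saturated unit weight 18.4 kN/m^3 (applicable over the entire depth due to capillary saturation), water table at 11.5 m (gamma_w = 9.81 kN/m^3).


Total stress = gamma_sat * depth
sigma = 18.4 * 18.2 = 334.88 kPa
Pore water pressure u = gamma_w * (depth - d_wt)
u = 9.81 * (18.2 - 11.5) = 65.727 kPa
Effective stress = sigma - u
sigma' = 334.88 - 65.727 = 269.15 kPa


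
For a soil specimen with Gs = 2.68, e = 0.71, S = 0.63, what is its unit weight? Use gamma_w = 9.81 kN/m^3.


Result: 17.941 kN/m^3

Derivation:
Using gamma = gamma_w * (Gs + S*e) / (1 + e)
Numerator: Gs + S*e = 2.68 + 0.63*0.71 = 3.1273
Denominator: 1 + e = 1 + 0.71 = 1.71
gamma = 9.81 * 3.1273 / 1.71
gamma = 17.941 kN/m^3


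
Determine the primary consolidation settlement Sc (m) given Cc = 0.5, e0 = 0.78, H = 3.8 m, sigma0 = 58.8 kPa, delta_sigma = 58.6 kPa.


Using Sc = Cc * H / (1 + e0) * log10((sigma0 + delta_sigma) / sigma0)
Stress ratio = (58.8 + 58.6) / 58.8 = 1.9966
log10(1.9966) = 0.300291
Cc * H / (1 + e0) = 0.5 * 3.8 / (1 + 0.78) = 1.06742
Sc = 1.06742 * 0.300291
Sc = 0.3205 m


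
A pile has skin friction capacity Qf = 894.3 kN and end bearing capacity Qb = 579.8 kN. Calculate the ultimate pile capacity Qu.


Using Qu = Qf + Qb
Qu = 894.3 + 579.8
Qu = 1474.1 kN


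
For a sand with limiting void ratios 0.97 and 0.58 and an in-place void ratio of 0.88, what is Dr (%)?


Using Dr = (e_max - e) / (e_max - e_min) * 100
e_max - e = 0.97 - 0.88 = 0.09
e_max - e_min = 0.97 - 0.58 = 0.39
Dr = 0.09 / 0.39 * 100
Dr = 23.08 %


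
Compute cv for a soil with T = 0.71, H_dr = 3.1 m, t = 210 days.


Using cv = T * H_dr^2 / t
H_dr^2 = 3.1^2 = 9.61
cv = 0.71 * 9.61 / 210
cv = 0.03249 m^2/day


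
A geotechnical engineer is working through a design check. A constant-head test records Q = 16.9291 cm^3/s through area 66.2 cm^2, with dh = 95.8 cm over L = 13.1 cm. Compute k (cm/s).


Compute hydraulic gradient:
i = dh / L = 95.8 / 13.1 = 7.31298
Then apply Darcy's law:
k = Q / (A * i)
k = 16.9291 / (66.2 * 7.31298)
k = 16.9291 / 484.119
k = 0.034969 cm/s


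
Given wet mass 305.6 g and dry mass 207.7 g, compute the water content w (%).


Using w = (m_wet - m_dry) / m_dry * 100
m_wet - m_dry = 305.6 - 207.7 = 97.9 g
w = 97.9 / 207.7 * 100
w = 47.14 %


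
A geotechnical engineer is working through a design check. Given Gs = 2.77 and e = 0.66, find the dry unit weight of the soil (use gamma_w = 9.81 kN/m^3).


Result: 16.37 kN/m^3

Derivation:
Using gamma_d = Gs * gamma_w / (1 + e)
gamma_d = 2.77 * 9.81 / (1 + 0.66)
gamma_d = 2.77 * 9.81 / 1.66
gamma_d = 16.37 kN/m^3


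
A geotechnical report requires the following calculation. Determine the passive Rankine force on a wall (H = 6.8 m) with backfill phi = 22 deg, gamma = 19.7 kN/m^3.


Result: 1001.1 kN/m

Derivation:
Compute passive earth pressure coefficient:
Kp = tan^2(45 + phi/2) = tan^2(56.0) = 2.197987
Compute passive force:
Pp = 0.5 * Kp * gamma * H^2
Pp = 0.5 * 2.197987 * 19.7 * 6.8^2
Pp = 1001.1 kN/m


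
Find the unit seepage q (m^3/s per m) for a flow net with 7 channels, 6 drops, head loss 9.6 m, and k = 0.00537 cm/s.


Convert k to m/s for unit consistency with H:
k = 0.00537 cm/s = 0.00537 / 100 m/s = 5.37e-05 m/s
Using q = k * H * Nf / Nd
Nf / Nd = 7 / 6 = 1.1667
q = 5.37e-05 * 9.6 * 1.1667
q = 0.0006014 m^3/s per m


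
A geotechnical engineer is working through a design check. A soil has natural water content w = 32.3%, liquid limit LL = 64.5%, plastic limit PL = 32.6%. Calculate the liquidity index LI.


First compute the plasticity index:
PI = LL - PL = 64.5 - 32.6 = 31.9
Then compute the liquidity index:
LI = (w - PL) / PI
LI = (32.3 - 32.6) / 31.9
LI = -0.009


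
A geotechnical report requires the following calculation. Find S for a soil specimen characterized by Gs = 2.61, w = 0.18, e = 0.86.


Result: 0.5463

Derivation:
Using S = Gs * w / e
S = 2.61 * 0.18 / 0.86
S = 0.5463


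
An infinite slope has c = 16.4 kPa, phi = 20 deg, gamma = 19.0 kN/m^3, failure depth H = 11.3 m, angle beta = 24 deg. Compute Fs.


Result: 1.023

Derivation:
Using Fs = c / (gamma*H*sin(beta)*cos(beta)) + tan(phi)/tan(beta)
Cohesion contribution = 16.4 / (19.0*11.3*sin(24)*cos(24))
Cohesion contribution = 0.205574
Friction contribution = tan(20)/tan(24) = 0.817491
Fs = 0.205574 + 0.817491
Fs = 1.023


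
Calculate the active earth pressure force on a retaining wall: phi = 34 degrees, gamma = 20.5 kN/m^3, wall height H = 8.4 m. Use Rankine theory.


Compute active earth pressure coefficient:
Ka = tan^2(45 - phi/2) = tan^2(28.0) = 0.282715
Compute active force:
Pa = 0.5 * Ka * gamma * H^2
Pa = 0.5 * 0.282715 * 20.5 * 8.4^2
Pa = 204.47 kN/m


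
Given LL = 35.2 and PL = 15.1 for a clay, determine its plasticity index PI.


Using PI = LL - PL
PI = 35.2 - 15.1
PI = 20.1


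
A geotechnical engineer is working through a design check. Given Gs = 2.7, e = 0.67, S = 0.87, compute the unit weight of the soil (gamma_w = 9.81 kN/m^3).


Using gamma = gamma_w * (Gs + S*e) / (1 + e)
Numerator: Gs + S*e = 2.7 + 0.87*0.67 = 3.2829
Denominator: 1 + e = 1 + 0.67 = 1.67
gamma = 9.81 * 3.2829 / 1.67
gamma = 19.285 kN/m^3


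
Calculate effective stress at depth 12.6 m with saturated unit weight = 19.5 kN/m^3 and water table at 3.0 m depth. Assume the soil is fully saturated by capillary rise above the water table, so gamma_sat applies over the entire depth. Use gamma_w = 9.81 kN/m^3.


Total stress = gamma_sat * depth
sigma = 19.5 * 12.6 = 245.7 kPa
Pore water pressure u = gamma_w * (depth - d_wt)
u = 9.81 * (12.6 - 3.0) = 94.176 kPa
Effective stress = sigma - u
sigma' = 245.7 - 94.176 = 151.52 kPa


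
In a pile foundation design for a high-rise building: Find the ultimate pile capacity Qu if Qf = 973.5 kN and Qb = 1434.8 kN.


Using Qu = Qf + Qb
Qu = 973.5 + 1434.8
Qu = 2408.3 kN


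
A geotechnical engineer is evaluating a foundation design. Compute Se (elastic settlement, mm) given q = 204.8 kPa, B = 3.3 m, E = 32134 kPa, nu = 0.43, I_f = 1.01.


Using Se = q * B * (1 - nu^2) * I_f / E
1 - nu^2 = 1 - 0.43^2 = 0.8151
Se = 204.8 * 3.3 * 0.8151 * 1.01 / 32134
Se = 0.017315 m
Convert to mm: Se = 0.017315 * 1000 = 17.315 mm


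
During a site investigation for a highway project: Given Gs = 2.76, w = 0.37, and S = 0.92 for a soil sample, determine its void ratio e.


Result: 1.11

Derivation:
Using the relation e = Gs * w / S
e = 2.76 * 0.37 / 0.92
e = 1.11


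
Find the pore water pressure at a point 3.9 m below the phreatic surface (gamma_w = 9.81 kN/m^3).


Using u = gamma_w * h_w
u = 9.81 * 3.9
u = 38.26 kPa


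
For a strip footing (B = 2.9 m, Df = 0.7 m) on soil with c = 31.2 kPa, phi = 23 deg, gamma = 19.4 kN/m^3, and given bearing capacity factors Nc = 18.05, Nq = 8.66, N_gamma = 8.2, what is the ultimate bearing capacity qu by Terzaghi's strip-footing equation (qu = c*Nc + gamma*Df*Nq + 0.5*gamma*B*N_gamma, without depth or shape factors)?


Result: 911.43 kPa

Derivation:
Compute qu = c*Nc + gamma*Df*Nq + 0.5*gamma*B*N_gamma
Term 1: 31.2 * 18.05 = 563.16
Term 2: 19.4 * 0.7 * 8.66 = 117.6028
Term 3: 0.5 * 19.4 * 2.9 * 8.2 = 230.666
qu = 563.16 + 117.6028 + 230.666
qu = 911.43 kPa


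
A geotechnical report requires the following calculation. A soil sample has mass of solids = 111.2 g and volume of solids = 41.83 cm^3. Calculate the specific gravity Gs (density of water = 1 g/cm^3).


Using Gs = m_s / (V_s * rho_w)
Since rho_w = 1 g/cm^3:
Gs = 111.2 / 41.83
Gs = 2.658


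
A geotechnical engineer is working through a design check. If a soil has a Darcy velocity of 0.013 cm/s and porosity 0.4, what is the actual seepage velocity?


Using v_s = v_d / n
v_s = 0.013 / 0.4
v_s = 0.0325 cm/s


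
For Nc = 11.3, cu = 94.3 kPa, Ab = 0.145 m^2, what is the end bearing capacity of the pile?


Using Qb = Nc * cu * Ab
Qb = 11.3 * 94.3 * 0.145
Qb = 154.51 kN


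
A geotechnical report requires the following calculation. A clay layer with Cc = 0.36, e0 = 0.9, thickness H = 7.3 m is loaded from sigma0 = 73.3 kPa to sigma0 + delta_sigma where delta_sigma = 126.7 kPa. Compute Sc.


Result: 0.603 m

Derivation:
Using Sc = Cc * H / (1 + e0) * log10((sigma0 + delta_sigma) / sigma0)
Stress ratio = (73.3 + 126.7) / 73.3 = 2.72851
log10(2.72851) = 0.435926
Cc * H / (1 + e0) = 0.36 * 7.3 / (1 + 0.9) = 1.38316
Sc = 1.38316 * 0.435926
Sc = 0.603 m


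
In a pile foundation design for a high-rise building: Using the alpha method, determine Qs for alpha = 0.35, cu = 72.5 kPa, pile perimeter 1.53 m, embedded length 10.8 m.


Using Qs = alpha * cu * perimeter * L
Qs = 0.35 * 72.5 * 1.53 * 10.8
Qs = 419.3 kN


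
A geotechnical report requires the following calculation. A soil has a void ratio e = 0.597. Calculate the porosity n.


Result: 0.3738

Derivation:
Using the relation n = e / (1 + e)
n = 0.597 / (1 + 0.597)
n = 0.597 / 1.597
n = 0.3738


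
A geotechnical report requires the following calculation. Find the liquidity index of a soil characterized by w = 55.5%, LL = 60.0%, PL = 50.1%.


First compute the plasticity index:
PI = LL - PL = 60.0 - 50.1 = 9.9
Then compute the liquidity index:
LI = (w - PL) / PI
LI = (55.5 - 50.1) / 9.9
LI = 0.545


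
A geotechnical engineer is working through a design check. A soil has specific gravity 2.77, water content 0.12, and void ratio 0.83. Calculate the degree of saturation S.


Using S = Gs * w / e
S = 2.77 * 0.12 / 0.83
S = 0.4005


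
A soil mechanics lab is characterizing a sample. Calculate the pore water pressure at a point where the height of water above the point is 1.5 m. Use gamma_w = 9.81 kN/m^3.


Using u = gamma_w * h_w
u = 9.81 * 1.5
u = 14.71 kPa


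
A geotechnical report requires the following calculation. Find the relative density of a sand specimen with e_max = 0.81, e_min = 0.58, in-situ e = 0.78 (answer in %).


Using Dr = (e_max - e) / (e_max - e_min) * 100
e_max - e = 0.81 - 0.78 = 0.03
e_max - e_min = 0.81 - 0.58 = 0.23
Dr = 0.03 / 0.23 * 100
Dr = 13.04 %


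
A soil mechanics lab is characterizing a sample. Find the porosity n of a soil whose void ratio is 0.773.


Using the relation n = e / (1 + e)
n = 0.773 / (1 + 0.773)
n = 0.773 / 1.773
n = 0.436


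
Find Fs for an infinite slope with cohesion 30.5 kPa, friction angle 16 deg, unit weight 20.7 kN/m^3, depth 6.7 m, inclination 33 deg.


Using Fs = c / (gamma*H*sin(beta)*cos(beta)) + tan(phi)/tan(beta)
Cohesion contribution = 30.5 / (20.7*6.7*sin(33)*cos(33))
Cohesion contribution = 0.481454
Friction contribution = tan(16)/tan(33) = 0.441549
Fs = 0.481454 + 0.441549
Fs = 0.923


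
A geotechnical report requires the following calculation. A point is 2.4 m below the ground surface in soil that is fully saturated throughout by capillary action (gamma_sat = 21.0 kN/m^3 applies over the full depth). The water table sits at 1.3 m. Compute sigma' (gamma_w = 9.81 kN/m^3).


Result: 39.61 kPa

Derivation:
Total stress = gamma_sat * depth
sigma = 21.0 * 2.4 = 50.4 kPa
Pore water pressure u = gamma_w * (depth - d_wt)
u = 9.81 * (2.4 - 1.3) = 10.791 kPa
Effective stress = sigma - u
sigma' = 50.4 - 10.791 = 39.61 kPa


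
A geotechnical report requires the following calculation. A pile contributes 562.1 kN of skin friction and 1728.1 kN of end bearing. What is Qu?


Result: 2290.2 kN

Derivation:
Using Qu = Qf + Qb
Qu = 562.1 + 1728.1
Qu = 2290.2 kN


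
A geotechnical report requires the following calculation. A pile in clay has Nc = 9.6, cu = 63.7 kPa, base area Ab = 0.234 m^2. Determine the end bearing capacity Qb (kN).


Using Qb = Nc * cu * Ab
Qb = 9.6 * 63.7 * 0.234
Qb = 143.1 kN


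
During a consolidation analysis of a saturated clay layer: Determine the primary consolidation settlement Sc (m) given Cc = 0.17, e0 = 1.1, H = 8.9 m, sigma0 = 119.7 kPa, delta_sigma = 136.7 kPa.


Using Sc = Cc * H / (1 + e0) * log10((sigma0 + delta_sigma) / sigma0)
Stress ratio = (119.7 + 136.7) / 119.7 = 2.14202
log10(2.14202) = 0.330824
Cc * H / (1 + e0) = 0.17 * 8.9 / (1 + 1.1) = 0.720476
Sc = 0.720476 * 0.330824
Sc = 0.2384 m


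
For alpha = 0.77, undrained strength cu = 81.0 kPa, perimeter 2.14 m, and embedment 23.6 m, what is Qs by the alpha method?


Using Qs = alpha * cu * perimeter * L
Qs = 0.77 * 81.0 * 2.14 * 23.6
Qs = 3149.93 kN


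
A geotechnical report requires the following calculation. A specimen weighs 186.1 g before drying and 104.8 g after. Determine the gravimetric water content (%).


Using w = (m_wet - m_dry) / m_dry * 100
m_wet - m_dry = 186.1 - 104.8 = 81.3 g
w = 81.3 / 104.8 * 100
w = 77.58 %


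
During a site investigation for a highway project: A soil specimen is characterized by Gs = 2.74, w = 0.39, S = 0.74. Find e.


Result: 1.4441

Derivation:
Using the relation e = Gs * w / S
e = 2.74 * 0.39 / 0.74
e = 1.4441


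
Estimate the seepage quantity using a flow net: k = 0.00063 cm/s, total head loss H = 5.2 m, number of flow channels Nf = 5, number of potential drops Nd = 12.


Convert k to m/s for unit consistency with H:
k = 0.00063 cm/s = 0.00063 / 100 m/s = 6.3e-06 m/s
Using q = k * H * Nf / Nd
Nf / Nd = 5 / 12 = 0.4167
q = 6.3e-06 * 5.2 * 0.4167
q = 1.365e-05 m^3/s per m


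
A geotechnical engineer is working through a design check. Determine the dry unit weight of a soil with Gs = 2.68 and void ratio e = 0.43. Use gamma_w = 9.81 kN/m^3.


Result: 18.385 kN/m^3

Derivation:
Using gamma_d = Gs * gamma_w / (1 + e)
gamma_d = 2.68 * 9.81 / (1 + 0.43)
gamma_d = 2.68 * 9.81 / 1.43
gamma_d = 18.385 kN/m^3


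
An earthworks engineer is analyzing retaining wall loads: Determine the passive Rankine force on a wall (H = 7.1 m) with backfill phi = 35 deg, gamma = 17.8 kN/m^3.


Result: 1655.59 kN/m

Derivation:
Compute passive earth pressure coefficient:
Kp = tan^2(45 + phi/2) = tan^2(62.5) = 3.690172
Compute passive force:
Pp = 0.5 * Kp * gamma * H^2
Pp = 0.5 * 3.690172 * 17.8 * 7.1^2
Pp = 1655.59 kN/m


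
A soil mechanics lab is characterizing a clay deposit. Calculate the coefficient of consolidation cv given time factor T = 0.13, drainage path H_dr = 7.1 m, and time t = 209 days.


Result: 0.03136 m^2/day

Derivation:
Using cv = T * H_dr^2 / t
H_dr^2 = 7.1^2 = 50.41
cv = 0.13 * 50.41 / 209
cv = 0.03136 m^2/day


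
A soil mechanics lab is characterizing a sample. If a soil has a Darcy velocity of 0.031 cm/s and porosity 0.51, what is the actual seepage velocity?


Result: 0.06078 cm/s

Derivation:
Using v_s = v_d / n
v_s = 0.031 / 0.51
v_s = 0.06078 cm/s


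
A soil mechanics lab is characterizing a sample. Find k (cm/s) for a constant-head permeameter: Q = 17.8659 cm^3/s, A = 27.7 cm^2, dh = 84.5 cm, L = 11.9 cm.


Result: 0.090831 cm/s

Derivation:
Compute hydraulic gradient:
i = dh / L = 84.5 / 11.9 = 7.10084
Then apply Darcy's law:
k = Q / (A * i)
k = 17.8659 / (27.7 * 7.10084)
k = 17.8659 / 196.693
k = 0.090831 cm/s


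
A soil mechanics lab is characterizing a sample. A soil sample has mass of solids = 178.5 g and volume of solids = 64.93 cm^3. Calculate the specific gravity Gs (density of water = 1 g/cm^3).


Using Gs = m_s / (V_s * rho_w)
Since rho_w = 1 g/cm^3:
Gs = 178.5 / 64.93
Gs = 2.749


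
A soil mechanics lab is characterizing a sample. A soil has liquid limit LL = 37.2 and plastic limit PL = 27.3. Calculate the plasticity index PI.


Using PI = LL - PL
PI = 37.2 - 27.3
PI = 9.9


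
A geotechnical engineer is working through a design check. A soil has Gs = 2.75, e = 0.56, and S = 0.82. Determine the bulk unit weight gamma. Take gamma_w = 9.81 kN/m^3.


Using gamma = gamma_w * (Gs + S*e) / (1 + e)
Numerator: Gs + S*e = 2.75 + 0.82*0.56 = 3.2092
Denominator: 1 + e = 1 + 0.56 = 1.56
gamma = 9.81 * 3.2092 / 1.56
gamma = 20.181 kN/m^3


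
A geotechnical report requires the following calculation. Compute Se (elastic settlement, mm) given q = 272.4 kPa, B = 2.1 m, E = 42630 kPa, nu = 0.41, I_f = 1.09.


Result: 12.168 mm

Derivation:
Using Se = q * B * (1 - nu^2) * I_f / E
1 - nu^2 = 1 - 0.41^2 = 0.8319
Se = 272.4 * 2.1 * 0.8319 * 1.09 / 42630
Se = 0.012168 m
Convert to mm: Se = 0.012168 * 1000 = 12.168 mm


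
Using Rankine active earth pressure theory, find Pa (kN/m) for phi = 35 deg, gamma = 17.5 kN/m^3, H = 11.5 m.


Compute active earth pressure coefficient:
Ka = tan^2(45 - phi/2) = tan^2(27.5) = 0.27099
Compute active force:
Pa = 0.5 * Ka * gamma * H^2
Pa = 0.5 * 0.27099 * 17.5 * 11.5^2
Pa = 313.59 kN/m


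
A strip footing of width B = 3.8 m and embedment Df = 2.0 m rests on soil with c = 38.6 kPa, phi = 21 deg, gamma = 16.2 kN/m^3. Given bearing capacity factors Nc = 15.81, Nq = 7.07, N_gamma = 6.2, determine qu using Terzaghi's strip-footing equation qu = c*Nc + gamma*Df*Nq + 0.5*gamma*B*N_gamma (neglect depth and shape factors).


Compute qu = c*Nc + gamma*Df*Nq + 0.5*gamma*B*N_gamma
Term 1: 38.6 * 15.81 = 610.266
Term 2: 16.2 * 2.0 * 7.07 = 229.068
Term 3: 0.5 * 16.2 * 3.8 * 6.2 = 190.836
qu = 610.266 + 229.068 + 190.836
qu = 1030.17 kPa


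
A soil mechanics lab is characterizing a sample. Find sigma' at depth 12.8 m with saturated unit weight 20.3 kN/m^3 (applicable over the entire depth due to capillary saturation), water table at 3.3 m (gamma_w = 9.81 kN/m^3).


Result: 166.65 kPa

Derivation:
Total stress = gamma_sat * depth
sigma = 20.3 * 12.8 = 259.84 kPa
Pore water pressure u = gamma_w * (depth - d_wt)
u = 9.81 * (12.8 - 3.3) = 93.195 kPa
Effective stress = sigma - u
sigma' = 259.84 - 93.195 = 166.65 kPa


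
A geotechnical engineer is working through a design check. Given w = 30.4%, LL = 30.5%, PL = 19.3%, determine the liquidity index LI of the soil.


Result: 0.991

Derivation:
First compute the plasticity index:
PI = LL - PL = 30.5 - 19.3 = 11.2
Then compute the liquidity index:
LI = (w - PL) / PI
LI = (30.4 - 19.3) / 11.2
LI = 0.991


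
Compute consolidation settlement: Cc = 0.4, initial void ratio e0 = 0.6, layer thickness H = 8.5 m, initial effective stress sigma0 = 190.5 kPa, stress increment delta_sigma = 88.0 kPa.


Result: 0.3505 m

Derivation:
Using Sc = Cc * H / (1 + e0) * log10((sigma0 + delta_sigma) / sigma0)
Stress ratio = (190.5 + 88.0) / 190.5 = 1.46194
log10(1.46194) = 0.16493
Cc * H / (1 + e0) = 0.4 * 8.5 / (1 + 0.6) = 2.125
Sc = 2.125 * 0.16493
Sc = 0.3505 m


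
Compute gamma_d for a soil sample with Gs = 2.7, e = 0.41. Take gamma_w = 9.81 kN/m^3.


Result: 18.785 kN/m^3

Derivation:
Using gamma_d = Gs * gamma_w / (1 + e)
gamma_d = 2.7 * 9.81 / (1 + 0.41)
gamma_d = 2.7 * 9.81 / 1.41
gamma_d = 18.785 kN/m^3


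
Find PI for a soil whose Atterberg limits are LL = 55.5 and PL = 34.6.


Result: 20.9

Derivation:
Using PI = LL - PL
PI = 55.5 - 34.6
PI = 20.9


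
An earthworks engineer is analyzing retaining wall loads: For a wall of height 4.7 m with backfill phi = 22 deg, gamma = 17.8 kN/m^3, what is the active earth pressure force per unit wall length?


Compute active earth pressure coefficient:
Ka = tan^2(45 - phi/2) = tan^2(34.0) = 0.454962
Compute active force:
Pa = 0.5 * Ka * gamma * H^2
Pa = 0.5 * 0.454962 * 17.8 * 4.7^2
Pa = 89.45 kN/m


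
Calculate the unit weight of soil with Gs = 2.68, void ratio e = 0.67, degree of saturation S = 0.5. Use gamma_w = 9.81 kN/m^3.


Using gamma = gamma_w * (Gs + S*e) / (1 + e)
Numerator: Gs + S*e = 2.68 + 0.5*0.67 = 3.015
Denominator: 1 + e = 1 + 0.67 = 1.67
gamma = 9.81 * 3.015 / 1.67
gamma = 17.711 kN/m^3


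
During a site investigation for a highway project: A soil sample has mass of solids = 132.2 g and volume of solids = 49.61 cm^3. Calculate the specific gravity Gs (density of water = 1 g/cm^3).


Result: 2.665

Derivation:
Using Gs = m_s / (V_s * rho_w)
Since rho_w = 1 g/cm^3:
Gs = 132.2 / 49.61
Gs = 2.665


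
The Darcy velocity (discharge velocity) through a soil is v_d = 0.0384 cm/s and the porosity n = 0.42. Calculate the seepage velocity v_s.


Using v_s = v_d / n
v_s = 0.0384 / 0.42
v_s = 0.09143 cm/s


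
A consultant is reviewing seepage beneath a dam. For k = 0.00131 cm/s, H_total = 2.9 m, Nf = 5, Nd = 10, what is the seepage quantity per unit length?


Result: 1.9e-05 m^3/s per m

Derivation:
Convert k to m/s for unit consistency with H:
k = 0.00131 cm/s = 0.00131 / 100 m/s = 1.31e-05 m/s
Using q = k * H * Nf / Nd
Nf / Nd = 5 / 10 = 0.5
q = 1.31e-05 * 2.9 * 0.5
q = 1.9e-05 m^3/s per m


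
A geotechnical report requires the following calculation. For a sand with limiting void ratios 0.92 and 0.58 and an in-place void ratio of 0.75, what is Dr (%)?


Result: 50.0 %

Derivation:
Using Dr = (e_max - e) / (e_max - e_min) * 100
e_max - e = 0.92 - 0.75 = 0.17
e_max - e_min = 0.92 - 0.58 = 0.34
Dr = 0.17 / 0.34 * 100
Dr = 50.0 %


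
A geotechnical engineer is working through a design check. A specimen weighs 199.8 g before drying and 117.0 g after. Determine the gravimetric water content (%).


Using w = (m_wet - m_dry) / m_dry * 100
m_wet - m_dry = 199.8 - 117.0 = 82.8 g
w = 82.8 / 117.0 * 100
w = 70.77 %


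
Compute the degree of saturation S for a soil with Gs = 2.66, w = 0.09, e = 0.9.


Result: 0.266

Derivation:
Using S = Gs * w / e
S = 2.66 * 0.09 / 0.9
S = 0.266


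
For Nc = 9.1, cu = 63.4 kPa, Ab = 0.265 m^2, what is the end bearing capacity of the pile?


Using Qb = Nc * cu * Ab
Qb = 9.1 * 63.4 * 0.265
Qb = 152.89 kN


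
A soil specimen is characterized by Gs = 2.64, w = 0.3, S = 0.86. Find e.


Result: 0.9209

Derivation:
Using the relation e = Gs * w / S
e = 2.64 * 0.3 / 0.86
e = 0.9209


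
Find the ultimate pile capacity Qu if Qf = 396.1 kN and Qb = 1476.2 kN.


Result: 1872.3 kN

Derivation:
Using Qu = Qf + Qb
Qu = 396.1 + 1476.2
Qu = 1872.3 kN


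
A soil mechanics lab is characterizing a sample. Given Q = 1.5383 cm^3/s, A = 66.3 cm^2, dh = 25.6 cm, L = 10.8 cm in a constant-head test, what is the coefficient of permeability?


Compute hydraulic gradient:
i = dh / L = 25.6 / 10.8 = 2.37037
Then apply Darcy's law:
k = Q / (A * i)
k = 1.5383 / (66.3 * 2.37037)
k = 1.5383 / 157.156
k = 0.009788 cm/s


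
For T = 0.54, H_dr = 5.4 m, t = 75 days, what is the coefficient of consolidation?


Using cv = T * H_dr^2 / t
H_dr^2 = 5.4^2 = 29.16
cv = 0.54 * 29.16 / 75
cv = 0.20995 m^2/day


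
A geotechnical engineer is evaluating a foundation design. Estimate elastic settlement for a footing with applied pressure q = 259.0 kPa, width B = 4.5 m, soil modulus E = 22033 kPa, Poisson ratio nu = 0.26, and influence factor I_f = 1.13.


Result: 55.734 mm

Derivation:
Using Se = q * B * (1 - nu^2) * I_f / E
1 - nu^2 = 1 - 0.26^2 = 0.9324
Se = 259.0 * 4.5 * 0.9324 * 1.13 / 22033
Se = 0.055734 m
Convert to mm: Se = 0.055734 * 1000 = 55.734 mm


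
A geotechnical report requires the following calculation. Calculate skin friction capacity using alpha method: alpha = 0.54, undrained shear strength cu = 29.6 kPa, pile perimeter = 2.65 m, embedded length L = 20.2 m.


Using Qs = alpha * cu * perimeter * L
Qs = 0.54 * 29.6 * 2.65 * 20.2
Qs = 855.62 kN


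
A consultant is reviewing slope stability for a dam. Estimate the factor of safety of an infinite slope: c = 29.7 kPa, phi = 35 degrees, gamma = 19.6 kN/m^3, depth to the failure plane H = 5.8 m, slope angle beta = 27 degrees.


Using Fs = c / (gamma*H*sin(beta)*cos(beta)) + tan(phi)/tan(beta)
Cohesion contribution = 29.7 / (19.6*5.8*sin(27)*cos(27))
Cohesion contribution = 0.645869
Friction contribution = tan(35)/tan(27) = 1.37423
Fs = 0.645869 + 1.37423
Fs = 2.02


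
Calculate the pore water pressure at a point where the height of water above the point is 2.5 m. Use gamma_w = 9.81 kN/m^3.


Result: 24.53 kPa

Derivation:
Using u = gamma_w * h_w
u = 9.81 * 2.5
u = 24.53 kPa


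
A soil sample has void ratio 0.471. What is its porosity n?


Using the relation n = e / (1 + e)
n = 0.471 / (1 + 0.471)
n = 0.471 / 1.471
n = 0.3202


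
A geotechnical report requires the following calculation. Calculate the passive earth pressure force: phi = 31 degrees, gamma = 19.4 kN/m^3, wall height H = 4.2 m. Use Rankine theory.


Compute passive earth pressure coefficient:
Kp = tan^2(45 + phi/2) = tan^2(60.5) = 3.124035
Compute passive force:
Pp = 0.5 * Kp * gamma * H^2
Pp = 0.5 * 3.124035 * 19.4 * 4.2^2
Pp = 534.55 kN/m


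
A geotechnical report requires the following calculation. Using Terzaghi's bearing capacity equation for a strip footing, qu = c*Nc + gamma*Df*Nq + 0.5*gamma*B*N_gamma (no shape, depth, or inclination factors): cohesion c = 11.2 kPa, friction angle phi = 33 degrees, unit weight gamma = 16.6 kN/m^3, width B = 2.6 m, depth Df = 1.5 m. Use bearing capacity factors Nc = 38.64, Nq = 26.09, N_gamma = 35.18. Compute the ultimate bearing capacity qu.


Result: 1841.59 kPa

Derivation:
Compute qu = c*Nc + gamma*Df*Nq + 0.5*gamma*B*N_gamma
Term 1: 11.2 * 38.64 = 432.768
Term 2: 16.6 * 1.5 * 26.09 = 649.641
Term 3: 0.5 * 16.6 * 2.6 * 35.18 = 759.1844
qu = 432.768 + 649.641 + 759.1844
qu = 1841.59 kPa


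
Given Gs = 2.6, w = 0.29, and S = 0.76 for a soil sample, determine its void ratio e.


Using the relation e = Gs * w / S
e = 2.6 * 0.29 / 0.76
e = 0.9921


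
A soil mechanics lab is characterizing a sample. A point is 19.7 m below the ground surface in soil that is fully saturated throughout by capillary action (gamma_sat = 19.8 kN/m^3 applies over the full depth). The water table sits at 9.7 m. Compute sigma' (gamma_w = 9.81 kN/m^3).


Result: 291.96 kPa

Derivation:
Total stress = gamma_sat * depth
sigma = 19.8 * 19.7 = 390.06 kPa
Pore water pressure u = gamma_w * (depth - d_wt)
u = 9.81 * (19.7 - 9.7) = 98.1 kPa
Effective stress = sigma - u
sigma' = 390.06 - 98.1 = 291.96 kPa


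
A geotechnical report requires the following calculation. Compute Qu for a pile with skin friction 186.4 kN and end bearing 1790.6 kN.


Result: 1977.0 kN

Derivation:
Using Qu = Qf + Qb
Qu = 186.4 + 1790.6
Qu = 1977.0 kN


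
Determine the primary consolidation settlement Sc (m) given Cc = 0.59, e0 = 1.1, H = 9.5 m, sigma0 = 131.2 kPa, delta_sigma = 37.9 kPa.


Result: 0.2942 m

Derivation:
Using Sc = Cc * H / (1 + e0) * log10((sigma0 + delta_sigma) / sigma0)
Stress ratio = (131.2 + 37.9) / 131.2 = 1.28887
log10(1.28887) = 0.11021
Cc * H / (1 + e0) = 0.59 * 9.5 / (1 + 1.1) = 2.66905
Sc = 2.66905 * 0.11021
Sc = 0.2942 m


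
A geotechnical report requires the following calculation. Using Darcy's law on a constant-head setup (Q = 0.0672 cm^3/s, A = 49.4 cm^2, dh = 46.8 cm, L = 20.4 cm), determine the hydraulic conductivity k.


Compute hydraulic gradient:
i = dh / L = 46.8 / 20.4 = 2.29412
Then apply Darcy's law:
k = Q / (A * i)
k = 0.0672 / (49.4 * 2.29412)
k = 0.0672 / 113.329
k = 0.000593 cm/s


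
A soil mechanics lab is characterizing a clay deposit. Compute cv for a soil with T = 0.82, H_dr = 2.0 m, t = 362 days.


Using cv = T * H_dr^2 / t
H_dr^2 = 2.0^2 = 4.0
cv = 0.82 * 4.0 / 362
cv = 0.00906 m^2/day


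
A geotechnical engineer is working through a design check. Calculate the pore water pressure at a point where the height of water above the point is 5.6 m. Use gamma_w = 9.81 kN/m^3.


Using u = gamma_w * h_w
u = 9.81 * 5.6
u = 54.94 kPa


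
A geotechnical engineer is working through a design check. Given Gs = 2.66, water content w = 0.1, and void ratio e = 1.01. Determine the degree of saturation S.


Result: 0.2634

Derivation:
Using S = Gs * w / e
S = 2.66 * 0.1 / 1.01
S = 0.2634


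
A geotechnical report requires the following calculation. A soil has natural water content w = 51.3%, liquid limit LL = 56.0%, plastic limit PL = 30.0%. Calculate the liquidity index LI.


Result: 0.819

Derivation:
First compute the plasticity index:
PI = LL - PL = 56.0 - 30.0 = 26.0
Then compute the liquidity index:
LI = (w - PL) / PI
LI = (51.3 - 30.0) / 26.0
LI = 0.819


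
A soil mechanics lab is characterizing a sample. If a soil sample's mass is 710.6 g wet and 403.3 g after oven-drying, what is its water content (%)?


Using w = (m_wet - m_dry) / m_dry * 100
m_wet - m_dry = 710.6 - 403.3 = 307.3 g
w = 307.3 / 403.3 * 100
w = 76.2 %


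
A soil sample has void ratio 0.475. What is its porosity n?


Using the relation n = e / (1 + e)
n = 0.475 / (1 + 0.475)
n = 0.475 / 1.475
n = 0.322


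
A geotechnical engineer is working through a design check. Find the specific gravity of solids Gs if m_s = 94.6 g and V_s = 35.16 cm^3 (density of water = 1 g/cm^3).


Result: 2.691

Derivation:
Using Gs = m_s / (V_s * rho_w)
Since rho_w = 1 g/cm^3:
Gs = 94.6 / 35.16
Gs = 2.691


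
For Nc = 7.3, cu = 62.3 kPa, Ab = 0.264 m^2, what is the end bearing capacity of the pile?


Result: 120.06 kN

Derivation:
Using Qb = Nc * cu * Ab
Qb = 7.3 * 62.3 * 0.264
Qb = 120.06 kN


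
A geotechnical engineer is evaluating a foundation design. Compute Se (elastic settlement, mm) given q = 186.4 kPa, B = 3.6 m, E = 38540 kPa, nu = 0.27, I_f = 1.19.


Using Se = q * B * (1 - nu^2) * I_f / E
1 - nu^2 = 1 - 0.27^2 = 0.9271
Se = 186.4 * 3.6 * 0.9271 * 1.19 / 38540
Se = 0.019209 m
Convert to mm: Se = 0.019209 * 1000 = 19.209 mm


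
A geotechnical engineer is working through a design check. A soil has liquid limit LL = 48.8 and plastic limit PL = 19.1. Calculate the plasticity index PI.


Using PI = LL - PL
PI = 48.8 - 19.1
PI = 29.7


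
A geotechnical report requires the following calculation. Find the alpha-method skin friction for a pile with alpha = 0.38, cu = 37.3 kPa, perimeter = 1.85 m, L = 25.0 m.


Result: 655.55 kN

Derivation:
Using Qs = alpha * cu * perimeter * L
Qs = 0.38 * 37.3 * 1.85 * 25.0
Qs = 655.55 kN


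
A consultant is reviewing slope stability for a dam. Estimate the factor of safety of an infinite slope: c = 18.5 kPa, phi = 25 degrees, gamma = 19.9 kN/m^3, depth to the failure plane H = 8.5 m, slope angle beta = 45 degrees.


Result: 0.685

Derivation:
Using Fs = c / (gamma*H*sin(beta)*cos(beta)) + tan(phi)/tan(beta)
Cohesion contribution = 18.5 / (19.9*8.5*sin(45)*cos(45))
Cohesion contribution = 0.218741
Friction contribution = tan(25)/tan(45) = 0.466308
Fs = 0.218741 + 0.466308
Fs = 0.685


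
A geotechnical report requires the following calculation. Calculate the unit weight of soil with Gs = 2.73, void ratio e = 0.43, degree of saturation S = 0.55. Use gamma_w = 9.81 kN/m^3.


Using gamma = gamma_w * (Gs + S*e) / (1 + e)
Numerator: Gs + S*e = 2.73 + 0.55*0.43 = 2.9665
Denominator: 1 + e = 1 + 0.43 = 1.43
gamma = 9.81 * 2.9665 / 1.43
gamma = 20.351 kN/m^3


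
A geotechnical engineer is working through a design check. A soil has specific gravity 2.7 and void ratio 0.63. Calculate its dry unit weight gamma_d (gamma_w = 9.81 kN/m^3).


Using gamma_d = Gs * gamma_w / (1 + e)
gamma_d = 2.7 * 9.81 / (1 + 0.63)
gamma_d = 2.7 * 9.81 / 1.63
gamma_d = 16.25 kN/m^3


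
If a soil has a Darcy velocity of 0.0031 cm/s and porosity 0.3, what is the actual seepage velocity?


Using v_s = v_d / n
v_s = 0.0031 / 0.3
v_s = 0.01033 cm/s


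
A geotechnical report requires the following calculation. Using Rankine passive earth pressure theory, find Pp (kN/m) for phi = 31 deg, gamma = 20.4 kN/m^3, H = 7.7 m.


Compute passive earth pressure coefficient:
Kp = tan^2(45 + phi/2) = tan^2(60.5) = 3.124035
Compute passive force:
Pp = 0.5 * Kp * gamma * H^2
Pp = 0.5 * 3.124035 * 20.4 * 7.7^2
Pp = 1889.29 kN/m


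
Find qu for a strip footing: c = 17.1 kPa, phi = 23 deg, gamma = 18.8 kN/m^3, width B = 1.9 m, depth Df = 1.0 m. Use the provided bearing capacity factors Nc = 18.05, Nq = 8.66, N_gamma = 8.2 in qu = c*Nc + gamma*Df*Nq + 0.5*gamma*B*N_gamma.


Compute qu = c*Nc + gamma*Df*Nq + 0.5*gamma*B*N_gamma
Term 1: 17.1 * 18.05 = 308.655
Term 2: 18.8 * 1.0 * 8.66 = 162.808
Term 3: 0.5 * 18.8 * 1.9 * 8.2 = 146.452
qu = 308.655 + 162.808 + 146.452
qu = 617.92 kPa


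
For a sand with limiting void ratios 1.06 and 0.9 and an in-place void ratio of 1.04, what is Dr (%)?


Using Dr = (e_max - e) / (e_max - e_min) * 100
e_max - e = 1.06 - 1.04 = 0.02
e_max - e_min = 1.06 - 0.9 = 0.16
Dr = 0.02 / 0.16 * 100
Dr = 12.5 %


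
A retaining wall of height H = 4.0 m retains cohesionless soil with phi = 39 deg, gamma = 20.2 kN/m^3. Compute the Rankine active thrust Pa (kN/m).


Compute active earth pressure coefficient:
Ka = tan^2(45 - phi/2) = tan^2(25.5) = 0.227506
Compute active force:
Pa = 0.5 * Ka * gamma * H^2
Pa = 0.5 * 0.227506 * 20.2 * 4.0^2
Pa = 36.76 kN/m


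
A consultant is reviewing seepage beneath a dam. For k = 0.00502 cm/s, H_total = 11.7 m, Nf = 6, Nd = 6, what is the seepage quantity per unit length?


Convert k to m/s for unit consistency with H:
k = 0.00502 cm/s = 0.00502 / 100 m/s = 5.02e-05 m/s
Using q = k * H * Nf / Nd
Nf / Nd = 6 / 6 = 1.0
q = 5.02e-05 * 11.7 * 1.0
q = 0.0005873 m^3/s per m


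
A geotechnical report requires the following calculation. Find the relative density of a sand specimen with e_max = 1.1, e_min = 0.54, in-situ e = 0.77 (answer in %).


Using Dr = (e_max - e) / (e_max - e_min) * 100
e_max - e = 1.1 - 0.77 = 0.33
e_max - e_min = 1.1 - 0.54 = 0.56
Dr = 0.33 / 0.56 * 100
Dr = 58.93 %


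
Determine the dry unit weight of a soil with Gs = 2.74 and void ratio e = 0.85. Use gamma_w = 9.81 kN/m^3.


Using gamma_d = Gs * gamma_w / (1 + e)
gamma_d = 2.74 * 9.81 / (1 + 0.85)
gamma_d = 2.74 * 9.81 / 1.85
gamma_d = 14.529 kN/m^3


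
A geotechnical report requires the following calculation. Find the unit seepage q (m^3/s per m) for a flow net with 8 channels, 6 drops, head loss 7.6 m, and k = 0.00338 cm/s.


Convert k to m/s for unit consistency with H:
k = 0.00338 cm/s = 0.00338 / 100 m/s = 3.38e-05 m/s
Using q = k * H * Nf / Nd
Nf / Nd = 8 / 6 = 1.3333
q = 3.38e-05 * 7.6 * 1.3333
q = 0.0003425 m^3/s per m
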